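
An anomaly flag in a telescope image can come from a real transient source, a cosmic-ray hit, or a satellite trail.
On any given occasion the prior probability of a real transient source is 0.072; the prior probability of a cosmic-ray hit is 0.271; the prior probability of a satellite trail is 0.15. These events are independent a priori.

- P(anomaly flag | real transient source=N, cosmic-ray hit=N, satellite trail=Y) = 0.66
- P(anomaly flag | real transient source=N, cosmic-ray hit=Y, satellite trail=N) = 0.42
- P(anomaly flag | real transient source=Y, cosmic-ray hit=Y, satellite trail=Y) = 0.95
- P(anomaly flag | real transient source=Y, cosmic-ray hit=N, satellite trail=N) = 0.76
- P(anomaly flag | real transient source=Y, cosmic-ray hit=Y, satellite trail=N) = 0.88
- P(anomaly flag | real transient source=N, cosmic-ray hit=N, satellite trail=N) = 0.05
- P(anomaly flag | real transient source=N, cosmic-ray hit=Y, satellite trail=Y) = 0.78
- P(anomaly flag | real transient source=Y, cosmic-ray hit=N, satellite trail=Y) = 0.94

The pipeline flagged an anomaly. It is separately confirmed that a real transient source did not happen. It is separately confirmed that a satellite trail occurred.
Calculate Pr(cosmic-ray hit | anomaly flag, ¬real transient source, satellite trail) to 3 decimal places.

P(anomaly flag | ¬real transient source, satellite trail) = 0.66×0.729 + 0.78×0.271 = 0.481140 + 0.211380 = 0.692520
Restricting to configurations with cosmic-ray hit present: 0.78×0.271 = 0.211380.
P(cosmic-ray hit | anomaly flag, ¬real transient source, satellite trail) = 0.211380 / 0.692520 ≈ 0.305

Pr(cosmic-ray hit | anomaly flag, ¬real transient source, satellite trail) ≈ 0.305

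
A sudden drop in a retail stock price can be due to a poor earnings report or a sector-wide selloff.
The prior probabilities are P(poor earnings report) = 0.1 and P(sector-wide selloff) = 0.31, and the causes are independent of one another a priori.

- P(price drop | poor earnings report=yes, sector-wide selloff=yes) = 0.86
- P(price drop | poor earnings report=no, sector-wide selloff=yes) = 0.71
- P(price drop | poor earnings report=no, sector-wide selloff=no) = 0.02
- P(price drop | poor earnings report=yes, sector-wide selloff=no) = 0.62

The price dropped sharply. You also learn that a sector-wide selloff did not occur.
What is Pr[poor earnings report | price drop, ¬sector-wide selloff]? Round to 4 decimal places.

Pr[poor earnings report | price drop, ¬sector-wide selloff] ≈ 0.7750

P(price drop | ¬sector-wide selloff) = 0.02·0.9 + 0.62·0.1 = 0.018000 + 0.062000 = 0.080000
Restricting to configurations with poor earnings report present: 0.62·0.1 = 0.062000.
P(poor earnings report | price drop, ¬sector-wide selloff) = 0.062000 / 0.080000 ≈ 0.7750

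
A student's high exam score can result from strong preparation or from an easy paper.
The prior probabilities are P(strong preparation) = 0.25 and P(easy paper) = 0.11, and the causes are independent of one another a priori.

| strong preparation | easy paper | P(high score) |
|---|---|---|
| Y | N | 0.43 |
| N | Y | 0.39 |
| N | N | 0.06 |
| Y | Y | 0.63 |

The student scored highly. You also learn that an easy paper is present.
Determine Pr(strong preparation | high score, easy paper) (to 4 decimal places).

For the numerator, keep only strong preparation=true terms: 0.63·0.25 = 0.157500
Denominator P(high score | easy paper): 0.39·0.75 + 0.63·0.25 = 0.450000
P(strong preparation | high score, easy paper) = 0.157500/0.450000 ≈ 0.3500

Pr(strong preparation | high score, easy paper) ≈ 0.3500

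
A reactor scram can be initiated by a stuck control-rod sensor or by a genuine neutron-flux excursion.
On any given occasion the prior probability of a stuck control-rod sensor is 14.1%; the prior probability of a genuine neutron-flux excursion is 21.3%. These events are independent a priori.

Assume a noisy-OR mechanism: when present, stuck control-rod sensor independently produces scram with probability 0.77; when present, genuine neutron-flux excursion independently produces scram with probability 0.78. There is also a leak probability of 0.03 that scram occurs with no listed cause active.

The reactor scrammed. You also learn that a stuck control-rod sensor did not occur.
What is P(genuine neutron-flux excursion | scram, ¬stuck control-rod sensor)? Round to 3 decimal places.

Under noisy-OR, P(scram | causes) = 1 − (1−0.03)·∏(1−qᵢ) over the active causes.
P(scram | ¬stuck control-rod sensor) = 0.03·0.787 + 0.7866·0.213 = 0.023610 + 0.167546 = 0.191156
The genuine neutron-flux excursion-present share is 0.7866·0.213 = 0.167546.
So P(genuine neutron-flux excursion | scram, ¬stuck control-rod sensor) = 0.167546/0.191156 ≈ 0.876.

P(genuine neutron-flux excursion | scram, ¬stuck control-rod sensor) ≈ 0.876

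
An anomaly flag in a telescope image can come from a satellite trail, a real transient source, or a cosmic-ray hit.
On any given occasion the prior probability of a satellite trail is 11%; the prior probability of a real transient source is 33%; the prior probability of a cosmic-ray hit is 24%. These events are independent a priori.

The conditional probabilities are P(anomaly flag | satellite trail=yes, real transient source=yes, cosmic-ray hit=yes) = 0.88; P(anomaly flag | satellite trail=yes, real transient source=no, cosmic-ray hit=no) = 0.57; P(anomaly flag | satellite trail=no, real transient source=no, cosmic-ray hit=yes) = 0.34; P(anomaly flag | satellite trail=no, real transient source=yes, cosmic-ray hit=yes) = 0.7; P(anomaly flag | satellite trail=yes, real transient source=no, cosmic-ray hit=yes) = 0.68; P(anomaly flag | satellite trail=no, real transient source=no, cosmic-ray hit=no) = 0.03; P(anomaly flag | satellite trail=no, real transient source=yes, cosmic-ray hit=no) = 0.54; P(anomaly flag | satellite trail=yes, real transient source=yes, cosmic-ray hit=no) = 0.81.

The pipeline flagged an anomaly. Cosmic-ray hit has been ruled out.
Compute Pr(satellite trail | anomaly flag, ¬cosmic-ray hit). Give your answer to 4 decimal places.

Pr(satellite trail | anomaly flag, ¬cosmic-ray hit) ≈ 0.2881

P(anomaly flag | ¬cosmic-ray hit) = 0.03·0.89·0.67 + 0.54·0.89·0.33 + 0.57·0.11·0.67 + 0.81·0.11·0.33 = 0.017889 + 0.158598 + 0.042009 + 0.029403 = 0.247899
Restricting to configurations with satellite trail present: 0.042009 + 0.029403 = 0.071412.
Hence the posterior is 0.071412/0.247899 ≈ 0.2881.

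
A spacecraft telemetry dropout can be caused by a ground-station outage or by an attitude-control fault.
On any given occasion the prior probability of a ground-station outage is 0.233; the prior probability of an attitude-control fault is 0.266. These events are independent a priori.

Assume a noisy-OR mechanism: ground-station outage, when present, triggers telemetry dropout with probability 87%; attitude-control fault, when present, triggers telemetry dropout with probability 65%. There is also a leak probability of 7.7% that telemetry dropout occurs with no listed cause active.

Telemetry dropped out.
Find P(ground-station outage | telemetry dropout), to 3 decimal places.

P(ground-station outage | telemetry dropout) ≈ 0.536

Under noisy-OR, P(telemetry dropout | causes) = 1 − (1−0.077)·∏(1−qᵢ) over the active causes.
Weight on ground-station outage=true, given the evidence: 0.150501 + 0.059375 = 0.209876
Denominator P(telemetry dropout): 0.077*0.767*0.734 + 0.67695*0.767*0.266 + 0.88001*0.233*0.734 + 0.958004*0.233*0.266 = 0.391338
P(ground-station outage | telemetry dropout) = 0.209876/0.391338 ≈ 0.536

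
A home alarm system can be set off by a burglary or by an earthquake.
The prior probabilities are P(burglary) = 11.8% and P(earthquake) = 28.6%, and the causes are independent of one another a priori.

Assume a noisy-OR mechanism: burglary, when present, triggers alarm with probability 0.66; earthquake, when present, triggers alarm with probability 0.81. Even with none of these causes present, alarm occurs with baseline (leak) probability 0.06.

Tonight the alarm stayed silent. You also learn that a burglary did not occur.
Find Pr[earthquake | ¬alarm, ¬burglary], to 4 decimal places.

Under noisy-OR, P(alarm | causes) = 1 − (1−0.06)·∏(1−qᵢ) over the active causes.
By total probability over both values of earthquake:
  P(¬alarm | ¬burglary) = 0.94×0.714 + 0.1786×0.286
        = 0.671160 + 0.051080 = 0.722240
The terms with earthquake present sum to 0.051080, so
  P(earthquake | ¬alarm, ¬burglary) = 0.051080 / 0.722240 ≈ 0.0707

Pr[earthquake | ¬alarm, ¬burglary] ≈ 0.0707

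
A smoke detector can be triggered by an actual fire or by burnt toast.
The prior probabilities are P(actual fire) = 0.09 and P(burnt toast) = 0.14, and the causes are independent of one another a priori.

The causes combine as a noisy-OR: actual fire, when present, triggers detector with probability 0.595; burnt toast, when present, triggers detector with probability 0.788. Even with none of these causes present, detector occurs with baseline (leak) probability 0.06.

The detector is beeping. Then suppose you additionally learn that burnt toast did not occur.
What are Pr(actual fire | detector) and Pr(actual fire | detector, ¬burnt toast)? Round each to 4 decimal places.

Pr(actual fire | detector) ≈ 0.2855; Pr(actual fire | detector, ¬burnt toast) ≈ 0.5052

Under noisy-OR, P(detector | causes) = 1 − (1−0.06)·∏(1−qᵢ) over the active causes.
P(detector) = 0.06*0.91*0.86 + 0.80072*0.91*0.14 + 0.6193*0.09*0.86 + 0.919292*0.09*0.14 = 0.046956 + 0.102012 + 0.047934 + 0.011583 = 0.208485
Of this, 0.059517 comes from 0.047934 + 0.011583 (the actual fire=true cases).
P(actual fire | detector) = 0.059517 / 0.208485 ≈ 0.2855

With the extra evidence:
P(detector | ¬burnt toast) = 0.06·0.91 + 0.6193·0.09 = 0.054600 + 0.055737 = 0.110337
Of this, 0.055737 comes from 0.6193·0.09 (the actual fire=true cases).
Hence the posterior is 0.055737/0.110337 ≈ 0.5052.
Ruling out burnt toast raises the posterior on actual fire — the flip side of explaining away.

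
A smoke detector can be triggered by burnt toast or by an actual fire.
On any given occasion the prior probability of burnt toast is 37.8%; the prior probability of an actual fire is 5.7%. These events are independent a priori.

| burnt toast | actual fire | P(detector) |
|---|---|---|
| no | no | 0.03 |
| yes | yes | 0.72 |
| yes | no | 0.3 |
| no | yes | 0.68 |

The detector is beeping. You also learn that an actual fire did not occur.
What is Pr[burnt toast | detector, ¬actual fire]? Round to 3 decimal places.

Pr[burnt toast | detector, ¬actual fire] ≈ 0.859

P(detector | ¬actual fire) = 0.03×0.622 + 0.3×0.378 = 0.018660 + 0.113400 = 0.132060
Of this, 0.113400 comes from 0.3×0.378 (the burnt toast=true cases).
So P(burnt toast | detector, ¬actual fire) = 0.113400/0.132060 ≈ 0.859.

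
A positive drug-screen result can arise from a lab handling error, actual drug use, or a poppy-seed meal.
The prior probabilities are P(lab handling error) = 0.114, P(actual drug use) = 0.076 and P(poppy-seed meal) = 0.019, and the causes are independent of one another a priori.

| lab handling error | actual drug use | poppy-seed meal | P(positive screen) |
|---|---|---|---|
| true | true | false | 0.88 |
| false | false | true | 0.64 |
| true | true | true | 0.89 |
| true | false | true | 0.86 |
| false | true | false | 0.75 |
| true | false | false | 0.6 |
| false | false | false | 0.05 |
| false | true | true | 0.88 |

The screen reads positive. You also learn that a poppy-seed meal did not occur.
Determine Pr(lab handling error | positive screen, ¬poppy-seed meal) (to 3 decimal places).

Pr(lab handling error | positive screen, ¬poppy-seed meal) ≈ 0.436

Numerator (weight on configurations with lab handling error): 0.063202 + 0.007624 = 0.070826
The normalizing constant is 0.05×0.886×0.924 + 0.75×0.886×0.076 + 0.6×0.114×0.924 + 0.88×0.114×0.076 = 0.162261
P(lab handling error | positive screen, ¬poppy-seed meal) = 0.070826/0.162261 ≈ 0.436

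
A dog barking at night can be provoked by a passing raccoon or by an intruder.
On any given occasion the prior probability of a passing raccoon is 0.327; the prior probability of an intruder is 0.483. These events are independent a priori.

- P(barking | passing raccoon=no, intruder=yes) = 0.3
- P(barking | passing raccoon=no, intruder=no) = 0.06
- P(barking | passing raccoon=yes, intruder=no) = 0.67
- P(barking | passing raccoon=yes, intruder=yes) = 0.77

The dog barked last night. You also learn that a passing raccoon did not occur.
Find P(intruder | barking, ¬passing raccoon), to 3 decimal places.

P(intruder | barking, ¬passing raccoon) ≈ 0.824

For the numerator, keep only intruder=true terms: 0.3×0.483 = 0.144900
Denominator P(barking | ¬passing raccoon): 0.06×0.517 + 0.3×0.483 = 0.175920
P(intruder | barking, ¬passing raccoon) = 0.144900/0.175920 ≈ 0.824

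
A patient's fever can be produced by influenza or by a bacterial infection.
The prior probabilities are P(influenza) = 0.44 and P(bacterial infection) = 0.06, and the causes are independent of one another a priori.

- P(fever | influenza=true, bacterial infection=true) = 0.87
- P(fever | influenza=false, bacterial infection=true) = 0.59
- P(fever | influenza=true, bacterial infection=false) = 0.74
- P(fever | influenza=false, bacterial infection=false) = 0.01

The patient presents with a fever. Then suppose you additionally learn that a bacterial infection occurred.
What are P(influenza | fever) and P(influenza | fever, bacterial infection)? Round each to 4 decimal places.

Sum P(fever|·) weighted by the priors over the 4 (influenza, bacterial infection) configurations:
  P(fever) = 0.01×0.56×0.94 + 0.59×0.56×0.06 + 0.74×0.44×0.94 + 0.87×0.44×0.06
        = 0.005264 + 0.019824 + 0.306064 + 0.022968 = 0.354120
Keeping only the influenza-present terms gives 0.329032, so
  P(influenza | fever) = 0.329032 / 0.354120 ≈ 0.9292

Now condition on the additional information:
P(fever | bacterial infection) = 0.59×0.56 + 0.87×0.44 = 0.330400 + 0.382800 = 0.713200
Restricting to configurations with influenza present: 0.87×0.44 = 0.382800.
So P(influenza | fever, bacterial infection) = 0.382800/0.713200 ≈ 0.5367.

P(influenza | fever) ≈ 0.9292; P(influenza | fever, bacterial infection) ≈ 0.5367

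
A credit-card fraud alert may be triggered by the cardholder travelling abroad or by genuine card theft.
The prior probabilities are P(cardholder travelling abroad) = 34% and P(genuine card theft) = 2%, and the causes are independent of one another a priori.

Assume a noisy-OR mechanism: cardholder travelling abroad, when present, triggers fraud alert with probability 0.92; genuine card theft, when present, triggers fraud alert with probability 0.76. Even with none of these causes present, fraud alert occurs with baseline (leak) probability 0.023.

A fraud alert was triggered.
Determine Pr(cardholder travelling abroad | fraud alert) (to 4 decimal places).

Under noisy-OR, P(fraud alert | causes) = 1 − (1−0.023)·∏(1−qᵢ) over the active causes.
P(fraud alert) = 0.023×0.66×0.98 + 0.76552×0.66×0.02 + 0.92184×0.34×0.98 + 0.981242×0.34×0.02 = 0.014876 + 0.010105 + 0.307157 + 0.006672 = 0.338810
The cardholder travelling abroad-present share is 0.307157 + 0.006672 = 0.313829.
P(cardholder travelling abroad | fraud alert) = 0.313829 / 0.338810 ≈ 0.9263

Pr(cardholder travelling abroad | fraud alert) ≈ 0.9263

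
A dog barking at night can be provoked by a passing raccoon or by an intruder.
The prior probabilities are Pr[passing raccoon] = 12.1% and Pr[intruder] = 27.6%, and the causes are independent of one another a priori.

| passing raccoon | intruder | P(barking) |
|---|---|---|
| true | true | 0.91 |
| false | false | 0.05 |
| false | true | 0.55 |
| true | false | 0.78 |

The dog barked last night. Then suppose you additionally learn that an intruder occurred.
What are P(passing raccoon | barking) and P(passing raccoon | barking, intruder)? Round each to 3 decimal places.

Sum P(barking|·) weighted by the priors over the 4 (passing raccoon, intruder) configurations:
  P(barking) = 0.05·0.879·0.724 + 0.55·0.879·0.276 + 0.78·0.121·0.724 + 0.91·0.121·0.276
        = 0.031820 + 0.133432 + 0.068331 + 0.030390 = 0.263973
The terms with passing raccoon present sum to 0.098721, so
  P(passing raccoon | barking) = 0.098721 / 0.263973 ≈ 0.374

With the extra evidence:
Weight on passing raccoon=true, given the evidence: 0.91*0.121 = 0.110110
Denominator P(barking | intruder): 0.55*0.879 + 0.91*0.121 = 0.593560
P(passing raccoon | barking, intruder) = 0.110110/0.593560 ≈ 0.186
— intruder explains away the evidence for passing raccoon.

P(passing raccoon | barking) ≈ 0.374; P(passing raccoon | barking, intruder) ≈ 0.186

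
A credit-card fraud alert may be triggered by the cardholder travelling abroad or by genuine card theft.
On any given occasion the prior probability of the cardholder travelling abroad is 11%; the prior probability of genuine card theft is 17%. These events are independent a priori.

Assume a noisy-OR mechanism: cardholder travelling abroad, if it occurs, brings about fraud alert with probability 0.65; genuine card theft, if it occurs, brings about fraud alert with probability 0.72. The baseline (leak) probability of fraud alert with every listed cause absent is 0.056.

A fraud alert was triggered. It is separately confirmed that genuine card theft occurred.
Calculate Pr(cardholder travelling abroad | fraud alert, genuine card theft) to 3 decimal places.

Under noisy-OR, P(fraud alert | causes) = 1 − (1−0.056)·∏(1−qᵢ) over the active causes.
Numerator (weight on configurations with cardholder travelling abroad): 0.907488·0.11 = 0.099824
Denominator P(fraud alert | genuine card theft): 0.73568·0.89 + 0.907488·0.11 = 0.754579
P(cardholder travelling abroad | fraud alert, genuine card theft) = 0.099824/0.754579 ≈ 0.132

Pr(cardholder travelling abroad | fraud alert, genuine card theft) ≈ 0.132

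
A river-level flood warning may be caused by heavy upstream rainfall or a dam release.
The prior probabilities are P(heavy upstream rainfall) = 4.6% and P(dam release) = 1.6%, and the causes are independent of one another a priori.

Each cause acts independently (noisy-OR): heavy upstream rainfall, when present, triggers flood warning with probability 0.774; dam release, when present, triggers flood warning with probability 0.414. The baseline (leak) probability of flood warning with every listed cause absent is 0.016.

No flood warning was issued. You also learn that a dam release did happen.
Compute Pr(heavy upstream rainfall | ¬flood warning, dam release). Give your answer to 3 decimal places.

Under noisy-OR, P(flood warning | causes) = 1 − (1−0.016)·∏(1−qᵢ) over the active causes.
Sum P(¬flood warning|·) weighted by the priors over both values of heavy upstream rainfall:
  P(¬flood warning | dam release) = 0.576624·0.954 + 0.130317·0.046
        = 0.550099 + 0.005995 = 0.556094
Configurations with heavy upstream rainfall contribute 0.005995, so
  P(heavy upstream rainfall | ¬flood warning, dam release) = 0.005995 / 0.556094 ≈ 0.011

Pr(heavy upstream rainfall | ¬flood warning, dam release) ≈ 0.011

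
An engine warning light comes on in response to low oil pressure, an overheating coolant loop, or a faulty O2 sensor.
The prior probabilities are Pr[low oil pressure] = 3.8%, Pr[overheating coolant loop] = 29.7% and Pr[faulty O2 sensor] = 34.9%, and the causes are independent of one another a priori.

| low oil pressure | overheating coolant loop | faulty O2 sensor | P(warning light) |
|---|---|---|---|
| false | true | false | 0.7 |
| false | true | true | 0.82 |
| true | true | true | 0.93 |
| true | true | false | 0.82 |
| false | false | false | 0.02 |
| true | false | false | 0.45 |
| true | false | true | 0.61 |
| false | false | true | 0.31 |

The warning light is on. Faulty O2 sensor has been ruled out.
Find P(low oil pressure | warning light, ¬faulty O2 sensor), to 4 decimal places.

P(low oil pressure | warning light, ¬faulty O2 sensor) ≈ 0.0906

For the numerator, keep only low oil pressure=true terms: 0.012021 + 0.009255 = 0.021276
The normalizing constant is 0.02×0.962×0.703 + 0.7×0.962×0.297 + 0.45×0.038×0.703 + 0.82×0.038×0.297 = 0.234802
P(low oil pressure | warning light, ¬faulty O2 sensor) = 0.021276/0.234802 ≈ 0.0906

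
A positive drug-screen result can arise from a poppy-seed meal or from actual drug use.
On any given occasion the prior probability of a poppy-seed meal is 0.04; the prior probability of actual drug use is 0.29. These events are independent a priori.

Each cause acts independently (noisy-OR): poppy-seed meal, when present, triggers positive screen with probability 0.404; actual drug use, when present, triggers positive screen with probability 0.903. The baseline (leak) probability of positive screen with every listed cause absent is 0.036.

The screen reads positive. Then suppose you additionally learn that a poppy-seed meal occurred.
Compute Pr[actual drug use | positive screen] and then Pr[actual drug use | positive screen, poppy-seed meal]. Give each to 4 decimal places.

Pr[actual drug use | positive screen] ≈ 0.8779; Pr[actual drug use | positive screen, poppy-seed meal] ≈ 0.4755

Under noisy-OR, P(positive screen | causes) = 1 − (1−0.036)·∏(1−qᵢ) over the active causes.
P(positive screen) = 0.036·0.96·0.71 + 0.906492·0.96·0.29 + 0.425456·0.04·0.71 + 0.944269·0.04·0.29 = 0.024538 + 0.252367 + 0.012083 + 0.010954 = 0.299942
Of this, 0.263321 comes from 0.252367 + 0.010954 (the actual drug use=true cases).
Hence the posterior is 0.263321/0.299942 ≈ 0.8779.

With the extra evidence:
P(positive screen | poppy-seed meal) = 0.425456·0.71 + 0.944269·0.29 = 0.302074 + 0.273838 = 0.575912
Restricting to configurations with actual drug use present: 0.944269·0.29 = 0.273838.
P(actual drug use | positive screen, poppy-seed meal) = 0.273838 / 0.575912 ≈ 0.4755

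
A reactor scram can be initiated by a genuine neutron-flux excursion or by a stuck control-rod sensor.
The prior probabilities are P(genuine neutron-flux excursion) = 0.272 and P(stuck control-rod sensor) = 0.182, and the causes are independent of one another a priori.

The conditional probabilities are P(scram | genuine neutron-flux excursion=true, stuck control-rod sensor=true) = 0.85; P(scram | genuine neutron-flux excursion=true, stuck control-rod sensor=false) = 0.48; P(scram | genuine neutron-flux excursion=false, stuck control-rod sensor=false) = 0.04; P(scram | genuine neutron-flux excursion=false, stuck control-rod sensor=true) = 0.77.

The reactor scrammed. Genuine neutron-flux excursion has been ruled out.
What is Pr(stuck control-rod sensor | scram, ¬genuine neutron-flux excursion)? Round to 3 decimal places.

Pr(stuck control-rod sensor | scram, ¬genuine neutron-flux excursion) ≈ 0.811

For the numerator, keep only stuck control-rod sensor=true terms: 0.77·0.182 = 0.140140
The normalizing constant is 0.04·0.818 + 0.77·0.182 = 0.172860
Posterior = 0.140140 / 0.172860 ≈ 0.811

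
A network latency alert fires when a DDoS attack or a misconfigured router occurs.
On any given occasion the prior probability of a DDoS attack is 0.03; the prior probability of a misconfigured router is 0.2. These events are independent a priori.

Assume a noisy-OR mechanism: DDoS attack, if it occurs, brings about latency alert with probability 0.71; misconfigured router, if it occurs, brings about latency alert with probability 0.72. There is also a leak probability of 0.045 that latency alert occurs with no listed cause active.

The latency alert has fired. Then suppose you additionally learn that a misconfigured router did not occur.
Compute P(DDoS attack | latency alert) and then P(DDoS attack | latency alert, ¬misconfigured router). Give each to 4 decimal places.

P(DDoS attack | latency alert) ≈ 0.1145; P(DDoS attack | latency alert, ¬misconfigured router) ≈ 0.3320

Under noisy-OR, P(latency alert | causes) = 1 − (1−0.045)·∏(1−qᵢ) over the active causes.
Numerator (weight on configurations with DDoS attack): 0.017353 + 0.005535 = 0.022888
The normalizing constant is 0.045·0.97·0.8 + 0.7326·0.97·0.2 + 0.72305·0.03·0.8 + 0.922454·0.03·0.2 = 0.199932
Posterior = 0.022888 / 0.199932 ≈ 0.1145

Now condition on the additional information:
P(latency alert | ¬misconfigured router) = 0.045·0.97 + 0.72305·0.03 = 0.043650 + 0.021691 = 0.065341
Restricting to configurations with DDoS attack present: 0.72305·0.03 = 0.021691.
Hence the posterior is 0.021691/0.065341 ≈ 0.3320.
With misconfigured router excluded, DDoS attack must carry more of the explanatory weight for the latency alert.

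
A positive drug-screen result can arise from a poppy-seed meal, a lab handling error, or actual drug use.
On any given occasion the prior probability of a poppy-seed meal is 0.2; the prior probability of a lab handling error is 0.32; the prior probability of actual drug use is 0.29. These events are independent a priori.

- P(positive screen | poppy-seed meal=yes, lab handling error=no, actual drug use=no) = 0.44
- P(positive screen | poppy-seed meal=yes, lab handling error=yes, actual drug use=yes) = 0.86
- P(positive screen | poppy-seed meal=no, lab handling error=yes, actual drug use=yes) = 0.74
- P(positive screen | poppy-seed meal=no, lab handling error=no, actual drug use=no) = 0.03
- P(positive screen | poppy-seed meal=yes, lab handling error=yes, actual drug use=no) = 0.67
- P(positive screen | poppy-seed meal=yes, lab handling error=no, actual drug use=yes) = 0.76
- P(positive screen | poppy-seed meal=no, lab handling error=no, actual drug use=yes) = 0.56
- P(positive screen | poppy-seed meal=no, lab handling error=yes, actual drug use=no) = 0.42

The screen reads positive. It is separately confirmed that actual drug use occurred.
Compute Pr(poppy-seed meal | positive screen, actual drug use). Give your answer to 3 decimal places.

Pr(poppy-seed meal | positive screen, actual drug use) ≈ 0.243

P(positive screen | actual drug use) = 0.56·0.8·0.68 + 0.74·0.8·0.32 + 0.76·0.2·0.68 + 0.86·0.2·0.32 = 0.304640 + 0.189440 + 0.103360 + 0.055040 = 0.652480
The poppy-seed meal-present share is 0.103360 + 0.055040 = 0.158400.
Hence the posterior is 0.158400/0.652480 ≈ 0.243.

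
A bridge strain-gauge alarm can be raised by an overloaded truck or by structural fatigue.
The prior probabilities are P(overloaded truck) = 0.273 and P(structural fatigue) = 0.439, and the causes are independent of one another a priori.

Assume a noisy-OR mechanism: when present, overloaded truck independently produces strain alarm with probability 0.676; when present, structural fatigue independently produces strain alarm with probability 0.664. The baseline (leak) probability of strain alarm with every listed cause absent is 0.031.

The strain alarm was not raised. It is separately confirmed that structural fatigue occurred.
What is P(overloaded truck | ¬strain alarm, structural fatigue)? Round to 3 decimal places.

P(overloaded truck | ¬strain alarm, structural fatigue) ≈ 0.108

Under noisy-OR, P(strain alarm | causes) = 1 − (1−0.031)·∏(1−qᵢ) over the active causes.
For the numerator, keep only overloaded truck=true terms: 0.105489×0.273 = 0.028798
Denominator P(¬strain alarm | structural fatigue): 0.325584×0.727 + 0.105489×0.273 = 0.265498
P(overloaded truck | ¬strain alarm, structural fatigue) = 0.028798/0.265498 ≈ 0.108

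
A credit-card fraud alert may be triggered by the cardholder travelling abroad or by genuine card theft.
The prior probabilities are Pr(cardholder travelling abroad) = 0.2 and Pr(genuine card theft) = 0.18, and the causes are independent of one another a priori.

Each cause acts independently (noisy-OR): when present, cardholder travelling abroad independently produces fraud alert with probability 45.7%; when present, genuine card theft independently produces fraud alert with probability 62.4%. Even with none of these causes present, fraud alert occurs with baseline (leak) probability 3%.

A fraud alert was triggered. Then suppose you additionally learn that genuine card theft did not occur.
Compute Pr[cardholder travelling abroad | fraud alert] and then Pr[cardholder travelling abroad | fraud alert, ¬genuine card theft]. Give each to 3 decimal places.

Pr[cardholder travelling abroad | fraud alert] ≈ 0.489; Pr[cardholder travelling abroad | fraud alert, ¬genuine card theft] ≈ 0.798

Under noisy-OR, P(fraud alert | causes) = 1 − (1−0.03)·∏(1−qᵢ) over the active causes.
P(fraud alert) = 0.03×0.8×0.82 + 0.63528×0.8×0.18 + 0.47329×0.2×0.82 + 0.801957×0.2×0.18 = 0.019680 + 0.091480 + 0.077620 + 0.028870 = 0.217650
The cardholder travelling abroad-present share is 0.077620 + 0.028870 = 0.106490.
So P(cardholder travelling abroad | fraud alert) = 0.106490/0.217650 ≈ 0.489.

With the extra evidence:
Enumerate both values of cardholder travelling abroad and weight by the priors:
  P(fraud alert | ¬genuine card theft) = 0.03·0.8 + 0.47329·0.2
        = 0.024000 + 0.094658 = 0.118658
Configurations with cardholder travelling abroad contribute 0.094658, so
  P(cardholder travelling abroad | fraud alert, ¬genuine card theft) = 0.094658 / 0.118658 ≈ 0.798
With genuine card theft excluded, cardholder travelling abroad must carry more of the explanatory weight for the fraud alert.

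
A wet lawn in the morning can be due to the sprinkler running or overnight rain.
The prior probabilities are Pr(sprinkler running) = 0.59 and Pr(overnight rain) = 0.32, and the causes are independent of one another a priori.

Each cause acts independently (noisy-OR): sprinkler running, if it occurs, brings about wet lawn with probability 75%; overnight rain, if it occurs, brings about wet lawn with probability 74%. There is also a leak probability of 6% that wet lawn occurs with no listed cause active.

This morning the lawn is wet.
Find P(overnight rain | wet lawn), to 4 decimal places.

P(overnight rain | wet lawn) ≈ 0.4606

Under noisy-OR, P(wet lawn | causes) = 1 − (1−0.06)·∏(1−qᵢ) over the active causes.
P(wet lawn) = 0.06*0.41*0.68 + 0.7556*0.41*0.32 + 0.765*0.59*0.68 + 0.9389*0.59*0.32 = 0.016728 + 0.099135 + 0.306918 + 0.177264 = 0.600045
Of this, 0.276399 comes from 0.099135 + 0.177264 (the overnight rain=true cases).
So P(overnight rain | wet lawn) = 0.276399/0.600045 ≈ 0.4606.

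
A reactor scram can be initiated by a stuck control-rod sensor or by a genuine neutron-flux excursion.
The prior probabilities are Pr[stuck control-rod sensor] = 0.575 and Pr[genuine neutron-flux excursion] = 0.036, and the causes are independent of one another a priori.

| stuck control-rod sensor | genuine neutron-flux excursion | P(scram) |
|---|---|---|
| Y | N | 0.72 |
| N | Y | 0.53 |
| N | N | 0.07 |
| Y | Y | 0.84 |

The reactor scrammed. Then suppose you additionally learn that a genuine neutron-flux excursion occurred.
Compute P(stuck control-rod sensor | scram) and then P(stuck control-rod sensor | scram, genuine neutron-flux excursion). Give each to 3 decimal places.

Weight on stuck control-rod sensor=true, given the evidence: 0.399096 + 0.017388 = 0.416484
Denominator P(scram): 0.07*0.425*0.964 + 0.53*0.425*0.036 + 0.72*0.575*0.964 + 0.84*0.575*0.036 = 0.453272
Posterior = 0.416484 / 0.453272 ≈ 0.919

Now condition on the additional information:
P(scram | genuine neutron-flux excursion) = 0.53·0.425 + 0.84·0.575 = 0.225250 + 0.483000 = 0.708250
Of this, 0.483000 comes from 0.84·0.575 (the stuck control-rod sensor=true cases).
Hence the posterior is 0.483000/0.708250 ≈ 0.682.

P(stuck control-rod sensor | scram) ≈ 0.919; P(stuck control-rod sensor | scram, genuine neutron-flux excursion) ≈ 0.682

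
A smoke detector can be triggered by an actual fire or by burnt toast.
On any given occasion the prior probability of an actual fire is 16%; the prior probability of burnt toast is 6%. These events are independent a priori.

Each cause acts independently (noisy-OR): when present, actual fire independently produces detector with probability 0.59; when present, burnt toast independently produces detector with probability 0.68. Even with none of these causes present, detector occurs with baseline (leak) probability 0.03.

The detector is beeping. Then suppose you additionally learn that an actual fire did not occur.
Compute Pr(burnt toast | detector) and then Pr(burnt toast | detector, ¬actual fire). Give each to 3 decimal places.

Pr(burnt toast | detector) ≈ 0.274; Pr(burnt toast | detector, ¬actual fire) ≈ 0.595

Under noisy-OR, P(detector | causes) = 1 − (1−0.03)·∏(1−qᵢ) over the active causes.
Weight on burnt toast=true, given the evidence: 0.034756 + 0.008378 = 0.043134
The normalizing constant is 0.03·0.84·0.94 + 0.6896·0.84·0.06 + 0.6023·0.16·0.94 + 0.872736·0.16·0.06 = 0.157408
P(burnt toast | detector) = 0.043134/0.157408 ≈ 0.274

Now also conditioning on actual fire≠true:
Weight on burnt toast=true, given the evidence: 0.6896×0.06 = 0.041376
The normalizing constant is 0.03×0.94 + 0.6896×0.06 = 0.069576
Posterior = 0.041376 / 0.069576 ≈ 0.595
Ruling out actual fire raises the posterior on burnt toast — the flip side of explaining away.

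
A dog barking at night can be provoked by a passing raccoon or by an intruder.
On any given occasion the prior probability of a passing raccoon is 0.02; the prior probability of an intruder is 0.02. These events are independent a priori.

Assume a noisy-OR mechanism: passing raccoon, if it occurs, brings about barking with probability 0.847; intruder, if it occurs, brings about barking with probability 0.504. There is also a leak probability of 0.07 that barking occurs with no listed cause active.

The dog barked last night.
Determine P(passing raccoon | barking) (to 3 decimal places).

Under noisy-OR, P(barking | causes) = 1 − (1−0.07)·∏(1−qᵢ) over the active causes.
P(barking) = 0.07×0.98×0.98 + 0.53872×0.98×0.02 + 0.85771×0.02×0.98 + 0.929424×0.02×0.02 = 0.067228 + 0.010559 + 0.016811 + 0.000372 = 0.094970
Restricting to configurations with passing raccoon present: 0.016811 + 0.000372 = 0.017183.
P(passing raccoon | barking) = 0.017183 / 0.094970 ≈ 0.181

P(passing raccoon | barking) ≈ 0.181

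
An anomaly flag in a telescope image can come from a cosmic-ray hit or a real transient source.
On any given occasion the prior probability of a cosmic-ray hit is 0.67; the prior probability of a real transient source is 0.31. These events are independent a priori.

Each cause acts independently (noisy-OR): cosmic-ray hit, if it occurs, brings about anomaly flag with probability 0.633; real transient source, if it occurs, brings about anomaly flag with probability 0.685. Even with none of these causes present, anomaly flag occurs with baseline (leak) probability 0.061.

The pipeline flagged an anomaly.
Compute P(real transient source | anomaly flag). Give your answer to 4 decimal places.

Under noisy-OR, P(anomaly flag | causes) = 1 − (1−0.061)·∏(1−qᵢ) over the active causes.
Weight on real transient source=true, given the evidence: 0.072041 + 0.185154 = 0.257195
Normalizer over all consistent configurations: 0.061·0.33·0.69 + 0.704215·0.33·0.31 + 0.655387·0.67·0.69 + 0.891447·0.67·0.31 = 0.574070
P(real transient source | anomaly flag) = 0.257195/0.574070 ≈ 0.4480

P(real transient source | anomaly flag) ≈ 0.4480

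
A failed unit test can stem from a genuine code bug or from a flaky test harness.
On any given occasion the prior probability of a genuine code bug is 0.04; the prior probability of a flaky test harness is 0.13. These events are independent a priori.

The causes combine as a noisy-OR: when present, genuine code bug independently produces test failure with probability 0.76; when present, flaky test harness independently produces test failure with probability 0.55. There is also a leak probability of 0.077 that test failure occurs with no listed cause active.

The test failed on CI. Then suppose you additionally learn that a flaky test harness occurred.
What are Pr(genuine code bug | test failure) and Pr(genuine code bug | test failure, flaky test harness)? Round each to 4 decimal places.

Under noisy-OR, P(test failure | causes) = 1 − (1−0.077)·∏(1−qᵢ) over the active causes.
P(test failure) = 0.077*0.96*0.87 + 0.58465*0.96*0.13 + 0.77848*0.04*0.87 + 0.900316*0.04*0.13 = 0.064310 + 0.072964 + 0.027091 + 0.004682 = 0.169047
Restricting to configurations with genuine code bug present: 0.027091 + 0.004682 = 0.031773.
P(genuine code bug | test failure) = 0.031773 / 0.169047 ≈ 0.1880

With the extra evidence:
For the numerator, keep only genuine code bug=true terms: 0.900316×0.04 = 0.036013
Normalizer over all consistent configurations: 0.58465×0.96 + 0.900316×0.04 = 0.597277
Posterior = 0.036013 / 0.597277 ≈ 0.0603
Conditioning on flaky test harness lowers the posterior on genuine code bug: the classic explaining-away effect in a common-effect structure.

Pr(genuine code bug | test failure) ≈ 0.1880; Pr(genuine code bug | test failure, flaky test harness) ≈ 0.0603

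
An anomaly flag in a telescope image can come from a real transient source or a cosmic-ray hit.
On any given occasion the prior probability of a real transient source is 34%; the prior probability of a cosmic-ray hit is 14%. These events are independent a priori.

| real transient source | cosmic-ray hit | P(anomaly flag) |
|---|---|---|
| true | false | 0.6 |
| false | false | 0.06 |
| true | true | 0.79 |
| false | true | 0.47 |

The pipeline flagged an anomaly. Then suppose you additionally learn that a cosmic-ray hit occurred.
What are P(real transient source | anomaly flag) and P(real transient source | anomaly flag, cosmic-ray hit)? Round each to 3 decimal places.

Numerator (weight on configurations with real transient source): 0.175440 + 0.037604 = 0.213044
The normalizing constant is 0.06·0.66·0.86 + 0.47·0.66·0.14 + 0.6·0.34·0.86 + 0.79·0.34·0.14 = 0.290528
P(real transient source | anomaly flag) = 0.213044/0.290528 ≈ 0.733

With the extra evidence:
Numerator (weight on configurations with real transient source): 0.79·0.34 = 0.268600
Denominator P(anomaly flag | cosmic-ray hit): 0.47·0.66 + 0.79·0.34 = 0.578800
Posterior = 0.268600 / 0.578800 ≈ 0.464

P(real transient source | anomaly flag) ≈ 0.733; P(real transient source | anomaly flag, cosmic-ray hit) ≈ 0.464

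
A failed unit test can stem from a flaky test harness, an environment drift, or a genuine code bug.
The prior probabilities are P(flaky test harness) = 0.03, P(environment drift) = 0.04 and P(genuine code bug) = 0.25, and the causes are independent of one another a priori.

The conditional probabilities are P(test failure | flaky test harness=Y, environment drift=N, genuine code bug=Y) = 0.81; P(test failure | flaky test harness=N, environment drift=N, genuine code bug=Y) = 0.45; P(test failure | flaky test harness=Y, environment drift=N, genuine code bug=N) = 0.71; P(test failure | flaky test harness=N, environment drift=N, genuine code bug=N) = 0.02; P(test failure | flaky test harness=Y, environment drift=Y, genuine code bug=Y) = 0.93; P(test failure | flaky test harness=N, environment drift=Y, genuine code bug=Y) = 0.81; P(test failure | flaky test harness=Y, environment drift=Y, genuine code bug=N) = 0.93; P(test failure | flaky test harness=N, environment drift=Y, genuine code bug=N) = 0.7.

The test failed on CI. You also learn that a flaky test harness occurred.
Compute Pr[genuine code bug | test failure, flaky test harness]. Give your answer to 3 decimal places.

Pr[genuine code bug | test failure, flaky test harness] ≈ 0.274

Sum P(test failure|·) weighted by the priors over the 4 (environment drift, genuine code bug) configurations:
  P(test failure | flaky test harness) = 0.71*0.96*0.75 + 0.81*0.96*0.25 + 0.93*0.04*0.75 + 0.93*0.04*0.25
        = 0.511200 + 0.194400 + 0.027900 + 0.009300 = 0.742800
The terms with genuine code bug present sum to 0.203700, so
  P(genuine code bug | test failure, flaky test harness) = 0.203700 / 0.742800 ≈ 0.274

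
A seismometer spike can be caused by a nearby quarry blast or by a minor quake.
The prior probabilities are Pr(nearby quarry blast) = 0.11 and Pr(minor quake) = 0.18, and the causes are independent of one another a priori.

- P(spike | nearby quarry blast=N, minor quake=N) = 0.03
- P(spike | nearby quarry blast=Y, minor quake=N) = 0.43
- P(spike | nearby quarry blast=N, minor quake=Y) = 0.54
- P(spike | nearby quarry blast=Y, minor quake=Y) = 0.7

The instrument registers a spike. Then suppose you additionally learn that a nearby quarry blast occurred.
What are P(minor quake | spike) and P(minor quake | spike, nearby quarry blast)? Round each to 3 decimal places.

Sum P(spike|·) weighted by the priors over the 4 (nearby quarry blast, minor quake) configurations:
  P(spike) = 0.03*0.89*0.82 + 0.54*0.89*0.18 + 0.43*0.11*0.82 + 0.7*0.11*0.18
        = 0.021894 + 0.086508 + 0.038786 + 0.013860 = 0.161048
Configurations with minor quake contribute 0.100368, so
  P(minor quake | spike) = 0.100368 / 0.161048 ≈ 0.623

With the extra evidence:
Weight on minor quake=true, given the evidence: 0.7×0.18 = 0.126000
Denominator P(spike | nearby quarry blast): 0.43×0.82 + 0.7×0.18 = 0.478600
P(minor quake | spike, nearby quarry blast) = 0.126000/0.478600 ≈ 0.263
— nearby quarry blast explains away the evidence for minor quake.

P(minor quake | spike) ≈ 0.623; P(minor quake | spike, nearby quarry blast) ≈ 0.263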